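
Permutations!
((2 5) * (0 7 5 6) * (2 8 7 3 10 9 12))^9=(0 10 12 6 3 9 2)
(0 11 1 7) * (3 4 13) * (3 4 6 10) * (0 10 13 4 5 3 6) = (0 11 1 7 10 6 13 5 3) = [11, 7, 2, 0, 4, 3, 13, 10, 8, 9, 6, 1, 12, 5]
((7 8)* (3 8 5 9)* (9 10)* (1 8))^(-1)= (1 3 9 10 5 7 8)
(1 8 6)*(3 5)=(1 8 6)(3 5)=[0, 8, 2, 5, 4, 3, 1, 7, 6]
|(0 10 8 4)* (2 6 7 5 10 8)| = 15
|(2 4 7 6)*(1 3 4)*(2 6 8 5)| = 7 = |(1 3 4 7 8 5 2)|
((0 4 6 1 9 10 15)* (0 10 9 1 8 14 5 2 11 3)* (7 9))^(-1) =(0 3 11 2 5 14 8 6 4)(7 9)(10 15) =((0 4 6 8 14 5 2 11 3)(7 9)(10 15))^(-1)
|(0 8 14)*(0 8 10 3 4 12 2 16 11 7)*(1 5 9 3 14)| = |(0 10 14 8 1 5 9 3 4 12 2 16 11 7)| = 14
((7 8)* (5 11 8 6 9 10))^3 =((5 11 8 7 6 9 10))^3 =(5 7 10 8 9 11 6)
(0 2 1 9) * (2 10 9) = [10, 2, 1, 3, 4, 5, 6, 7, 8, 0, 9] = (0 10 9)(1 2)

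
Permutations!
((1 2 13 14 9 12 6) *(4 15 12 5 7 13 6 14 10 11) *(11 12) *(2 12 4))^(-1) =((1 12 14 9 5 7 13 10 4 15 11 2 6))^(-1) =(1 6 2 11 15 4 10 13 7 5 9 14 12)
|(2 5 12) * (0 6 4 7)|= 12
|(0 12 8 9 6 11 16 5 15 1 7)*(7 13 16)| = 35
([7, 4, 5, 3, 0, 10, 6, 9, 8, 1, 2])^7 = [9, 0, 5, 3, 7, 10, 6, 1, 8, 4, 2]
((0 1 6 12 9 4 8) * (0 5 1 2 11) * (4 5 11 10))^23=(0 11 8 4 10 2)(1 9 6 5 12)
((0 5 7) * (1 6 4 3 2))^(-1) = (0 7 5)(1 2 3 4 6) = ((0 5 7)(1 6 4 3 2))^(-1)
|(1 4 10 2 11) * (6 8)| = 10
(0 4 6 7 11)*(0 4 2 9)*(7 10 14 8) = (0 2 9)(4 6 10 14 8 7 11) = [2, 1, 9, 3, 6, 5, 10, 11, 7, 0, 14, 4, 12, 13, 8]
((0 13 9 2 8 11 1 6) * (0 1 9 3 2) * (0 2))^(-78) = (13)(2 11)(8 9)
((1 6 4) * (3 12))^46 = ((1 6 4)(3 12))^46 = (12)(1 6 4)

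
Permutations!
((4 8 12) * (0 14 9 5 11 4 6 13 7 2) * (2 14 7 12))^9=(14)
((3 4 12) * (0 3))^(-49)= ((0 3 4 12))^(-49)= (0 12 4 3)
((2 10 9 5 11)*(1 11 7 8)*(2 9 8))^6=((1 11 9 5 7 2 10 8))^6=(1 10 7 9)(2 5 11 8)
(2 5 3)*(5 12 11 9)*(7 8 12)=[0, 1, 7, 2, 4, 3, 6, 8, 12, 5, 10, 9, 11]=(2 7 8 12 11 9 5 3)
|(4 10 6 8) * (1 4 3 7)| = |(1 4 10 6 8 3 7)| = 7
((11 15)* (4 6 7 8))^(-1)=(4 8 7 6)(11 15)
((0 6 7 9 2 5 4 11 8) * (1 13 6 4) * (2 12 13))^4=(1 2 5)(6 13 12 9 7)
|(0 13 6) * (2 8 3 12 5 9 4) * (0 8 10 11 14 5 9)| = 13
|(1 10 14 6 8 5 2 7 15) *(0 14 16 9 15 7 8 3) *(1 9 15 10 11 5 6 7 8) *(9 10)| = |(0 14 7 8 6 3)(1 11 5 2)(10 16 15)| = 12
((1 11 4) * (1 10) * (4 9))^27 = (1 9 10 11 4)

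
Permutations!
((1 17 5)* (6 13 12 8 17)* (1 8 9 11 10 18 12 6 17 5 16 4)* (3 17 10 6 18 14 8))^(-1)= (1 4 16 17 3 5 8 14 10)(6 11 9 12 18 13)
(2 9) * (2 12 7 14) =[0, 1, 9, 3, 4, 5, 6, 14, 8, 12, 10, 11, 7, 13, 2] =(2 9 12 7 14)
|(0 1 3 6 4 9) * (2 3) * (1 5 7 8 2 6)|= 10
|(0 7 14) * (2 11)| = 6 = |(0 7 14)(2 11)|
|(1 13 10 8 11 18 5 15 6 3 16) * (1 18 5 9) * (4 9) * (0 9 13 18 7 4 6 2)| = 16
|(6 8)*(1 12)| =2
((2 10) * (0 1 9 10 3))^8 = (0 9 2)(1 10 3)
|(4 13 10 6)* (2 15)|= |(2 15)(4 13 10 6)|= 4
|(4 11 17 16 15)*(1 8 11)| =7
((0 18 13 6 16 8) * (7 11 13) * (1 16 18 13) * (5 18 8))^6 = (18)(0 6)(8 13)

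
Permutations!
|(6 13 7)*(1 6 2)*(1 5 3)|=|(1 6 13 7 2 5 3)|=7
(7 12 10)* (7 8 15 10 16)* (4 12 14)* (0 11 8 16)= [11, 1, 2, 3, 12, 5, 6, 14, 15, 9, 16, 8, 0, 13, 4, 10, 7]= (0 11 8 15 10 16 7 14 4 12)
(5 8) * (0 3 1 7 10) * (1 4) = (0 3 4 1 7 10)(5 8) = [3, 7, 2, 4, 1, 8, 6, 10, 5, 9, 0]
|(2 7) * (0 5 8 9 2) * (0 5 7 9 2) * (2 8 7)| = |(0 2 9)(5 7)| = 6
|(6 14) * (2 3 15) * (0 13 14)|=12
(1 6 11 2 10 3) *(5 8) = (1 6 11 2 10 3)(5 8) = [0, 6, 10, 1, 4, 8, 11, 7, 5, 9, 3, 2]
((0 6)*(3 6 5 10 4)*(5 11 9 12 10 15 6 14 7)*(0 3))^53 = (0 4 10 12 9 11)(3 6 15 5 7 14)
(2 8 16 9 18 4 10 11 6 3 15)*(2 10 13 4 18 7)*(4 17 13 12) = (18)(2 8 16 9 7)(3 15 10 11 6)(4 12)(13 17) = [0, 1, 8, 15, 12, 5, 3, 2, 16, 7, 11, 6, 4, 17, 14, 10, 9, 13, 18]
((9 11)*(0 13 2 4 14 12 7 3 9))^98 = (0 9 7 14 2)(3 12 4 13 11)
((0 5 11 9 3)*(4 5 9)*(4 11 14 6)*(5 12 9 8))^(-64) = ((0 8 5 14 6 4 12 9 3))^(-64) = (0 3 9 12 4 6 14 5 8)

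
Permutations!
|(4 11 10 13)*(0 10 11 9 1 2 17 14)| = 9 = |(0 10 13 4 9 1 2 17 14)|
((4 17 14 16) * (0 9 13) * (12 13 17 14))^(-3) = (0 17 13 9 12)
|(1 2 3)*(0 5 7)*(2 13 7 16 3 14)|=14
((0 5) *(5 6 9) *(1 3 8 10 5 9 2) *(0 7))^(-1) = ((0 6 2 1 3 8 10 5 7))^(-1) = (0 7 5 10 8 3 1 2 6)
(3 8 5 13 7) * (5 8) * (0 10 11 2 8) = (0 10 11 2 8)(3 5 13 7) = [10, 1, 8, 5, 4, 13, 6, 3, 0, 9, 11, 2, 12, 7]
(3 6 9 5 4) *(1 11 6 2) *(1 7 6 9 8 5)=[0, 11, 7, 2, 3, 4, 8, 6, 5, 1, 10, 9]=(1 11 9)(2 7 6 8 5 4 3)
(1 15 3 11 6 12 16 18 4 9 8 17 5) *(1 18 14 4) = (1 15 3 11 6 12 16 14 4 9 8 17 5 18) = [0, 15, 2, 11, 9, 18, 12, 7, 17, 8, 10, 6, 16, 13, 4, 3, 14, 5, 1]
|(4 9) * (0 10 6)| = 6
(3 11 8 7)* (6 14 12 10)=(3 11 8 7)(6 14 12 10)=[0, 1, 2, 11, 4, 5, 14, 3, 7, 9, 6, 8, 10, 13, 12]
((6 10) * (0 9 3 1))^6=(10)(0 3)(1 9)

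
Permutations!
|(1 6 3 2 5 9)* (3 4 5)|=10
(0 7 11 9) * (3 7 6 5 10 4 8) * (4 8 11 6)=(0 4 11 9)(3 7 6 5 10 8)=[4, 1, 2, 7, 11, 10, 5, 6, 3, 0, 8, 9]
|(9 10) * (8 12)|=2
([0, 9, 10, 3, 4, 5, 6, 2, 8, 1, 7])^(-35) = (1 9)(2 10 7)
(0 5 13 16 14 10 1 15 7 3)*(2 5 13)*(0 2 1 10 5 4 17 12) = [13, 15, 4, 2, 17, 1, 6, 3, 8, 9, 10, 11, 0, 16, 5, 7, 14, 12] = (0 13 16 14 5 1 15 7 3 2 4 17 12)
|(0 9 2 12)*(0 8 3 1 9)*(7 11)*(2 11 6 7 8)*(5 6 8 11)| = 14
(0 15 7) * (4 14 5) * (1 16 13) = (0 15 7)(1 16 13)(4 14 5) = [15, 16, 2, 3, 14, 4, 6, 0, 8, 9, 10, 11, 12, 1, 5, 7, 13]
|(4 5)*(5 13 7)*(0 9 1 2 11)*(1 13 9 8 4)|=|(0 8 4 9 13 7 5 1 2 11)|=10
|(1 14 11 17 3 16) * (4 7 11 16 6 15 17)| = 12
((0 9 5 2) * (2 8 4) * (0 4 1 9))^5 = (1 9 5 8)(2 4)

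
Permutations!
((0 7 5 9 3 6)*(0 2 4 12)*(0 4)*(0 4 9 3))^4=((0 7 5 3 6 2 4 12 9))^4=(0 6 9 3 12 5 4 7 2)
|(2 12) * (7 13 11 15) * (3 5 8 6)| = |(2 12)(3 5 8 6)(7 13 11 15)| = 4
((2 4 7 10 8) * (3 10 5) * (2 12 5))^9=(3 5 12 8 10)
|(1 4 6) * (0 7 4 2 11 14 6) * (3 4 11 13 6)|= 12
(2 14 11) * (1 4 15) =(1 4 15)(2 14 11) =[0, 4, 14, 3, 15, 5, 6, 7, 8, 9, 10, 2, 12, 13, 11, 1]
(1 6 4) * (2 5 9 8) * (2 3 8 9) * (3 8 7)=(9)(1 6 4)(2 5)(3 7)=[0, 6, 5, 7, 1, 2, 4, 3, 8, 9]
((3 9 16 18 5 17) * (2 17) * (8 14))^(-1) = (2 5 18 16 9 3 17)(8 14)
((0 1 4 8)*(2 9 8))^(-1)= ((0 1 4 2 9 8))^(-1)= (0 8 9 2 4 1)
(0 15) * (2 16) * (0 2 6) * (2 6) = (0 15 6)(2 16) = [15, 1, 16, 3, 4, 5, 0, 7, 8, 9, 10, 11, 12, 13, 14, 6, 2]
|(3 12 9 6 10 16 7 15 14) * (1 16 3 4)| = |(1 16 7 15 14 4)(3 12 9 6 10)| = 30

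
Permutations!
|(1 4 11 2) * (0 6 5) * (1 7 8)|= 6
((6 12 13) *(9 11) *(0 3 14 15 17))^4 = (0 17 15 14 3)(6 12 13)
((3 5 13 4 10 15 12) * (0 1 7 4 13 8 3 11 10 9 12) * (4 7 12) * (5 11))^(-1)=((0 1 12 5 8 3 11 10 15)(4 9))^(-1)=(0 15 10 11 3 8 5 12 1)(4 9)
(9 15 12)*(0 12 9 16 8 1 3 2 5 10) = (0 12 16 8 1 3 2 5 10)(9 15) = [12, 3, 5, 2, 4, 10, 6, 7, 1, 15, 0, 11, 16, 13, 14, 9, 8]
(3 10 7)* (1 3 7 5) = [0, 3, 2, 10, 4, 1, 6, 7, 8, 9, 5] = (1 3 10 5)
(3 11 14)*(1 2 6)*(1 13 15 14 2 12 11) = (1 12 11 2 6 13 15 14 3) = [0, 12, 6, 1, 4, 5, 13, 7, 8, 9, 10, 2, 11, 15, 3, 14]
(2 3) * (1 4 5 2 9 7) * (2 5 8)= (1 4 8 2 3 9 7)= [0, 4, 3, 9, 8, 5, 6, 1, 2, 7]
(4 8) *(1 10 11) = (1 10 11)(4 8) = [0, 10, 2, 3, 8, 5, 6, 7, 4, 9, 11, 1]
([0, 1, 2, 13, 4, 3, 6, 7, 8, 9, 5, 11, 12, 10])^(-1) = (3 5 10 13)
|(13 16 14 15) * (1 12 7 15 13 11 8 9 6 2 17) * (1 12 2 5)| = 33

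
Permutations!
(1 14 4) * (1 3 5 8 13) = (1 14 4 3 5 8 13) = [0, 14, 2, 5, 3, 8, 6, 7, 13, 9, 10, 11, 12, 1, 4]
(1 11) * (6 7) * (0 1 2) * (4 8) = (0 1 11 2)(4 8)(6 7) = [1, 11, 0, 3, 8, 5, 7, 6, 4, 9, 10, 2]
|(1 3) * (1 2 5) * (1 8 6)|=6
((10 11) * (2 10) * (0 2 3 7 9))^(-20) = ((0 2 10 11 3 7 9))^(-20) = (0 2 10 11 3 7 9)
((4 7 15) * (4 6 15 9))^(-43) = (4 9 7)(6 15) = ((4 7 9)(6 15))^(-43)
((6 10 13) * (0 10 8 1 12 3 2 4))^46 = (0 12 13 2 8)(1 10 3 6 4)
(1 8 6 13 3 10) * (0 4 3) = (0 4 3 10 1 8 6 13) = [4, 8, 2, 10, 3, 5, 13, 7, 6, 9, 1, 11, 12, 0]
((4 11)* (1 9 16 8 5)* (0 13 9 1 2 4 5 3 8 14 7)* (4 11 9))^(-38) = (0 16 13 14 4 7 9)(2 11 5)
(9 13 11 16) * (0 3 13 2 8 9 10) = (0 3 13 11 16 10)(2 8 9) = [3, 1, 8, 13, 4, 5, 6, 7, 9, 2, 0, 16, 12, 11, 14, 15, 10]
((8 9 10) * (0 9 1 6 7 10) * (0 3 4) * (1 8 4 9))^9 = (0 7)(1 10)(3 9)(4 6)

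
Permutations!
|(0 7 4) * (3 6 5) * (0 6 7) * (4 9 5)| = 4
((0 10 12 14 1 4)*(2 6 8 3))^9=((0 10 12 14 1 4)(2 6 8 3))^9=(0 14)(1 10)(2 6 8 3)(4 12)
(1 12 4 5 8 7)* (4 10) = (1 12 10 4 5 8 7) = [0, 12, 2, 3, 5, 8, 6, 1, 7, 9, 4, 11, 10]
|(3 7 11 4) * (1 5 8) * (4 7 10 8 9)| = |(1 5 9 4 3 10 8)(7 11)| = 14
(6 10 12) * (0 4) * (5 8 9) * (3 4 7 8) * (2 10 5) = (0 7 8 9 2 10 12 6 5 3 4) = [7, 1, 10, 4, 0, 3, 5, 8, 9, 2, 12, 11, 6]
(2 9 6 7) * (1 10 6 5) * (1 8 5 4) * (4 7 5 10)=(1 4)(2 9 7)(5 8 10 6)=[0, 4, 9, 3, 1, 8, 5, 2, 10, 7, 6]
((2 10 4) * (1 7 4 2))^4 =((1 7 4)(2 10))^4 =(10)(1 7 4)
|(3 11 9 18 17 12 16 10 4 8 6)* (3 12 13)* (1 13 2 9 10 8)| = 12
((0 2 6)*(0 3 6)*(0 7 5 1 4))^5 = (0 4 1 5 7 2)(3 6)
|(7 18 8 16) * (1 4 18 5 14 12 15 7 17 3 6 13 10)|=|(1 4 18 8 16 17 3 6 13 10)(5 14 12 15 7)|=10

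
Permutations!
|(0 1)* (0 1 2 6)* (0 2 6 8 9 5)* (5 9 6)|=6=|(9)(0 5)(2 8 6)|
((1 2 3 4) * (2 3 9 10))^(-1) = ((1 3 4)(2 9 10))^(-1) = (1 4 3)(2 10 9)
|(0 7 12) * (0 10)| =4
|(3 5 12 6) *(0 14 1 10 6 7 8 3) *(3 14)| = 10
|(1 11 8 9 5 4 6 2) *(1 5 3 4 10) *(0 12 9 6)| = 35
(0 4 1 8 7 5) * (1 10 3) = (0 4 10 3 1 8 7 5) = [4, 8, 2, 1, 10, 0, 6, 5, 7, 9, 3]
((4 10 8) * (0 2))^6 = (10)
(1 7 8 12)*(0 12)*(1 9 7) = (0 12 9 7 8) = [12, 1, 2, 3, 4, 5, 6, 8, 0, 7, 10, 11, 9]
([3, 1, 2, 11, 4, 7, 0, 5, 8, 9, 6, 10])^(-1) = [6, 1, 2, 0, 4, 7, 10, 5, 8, 9, 11, 3]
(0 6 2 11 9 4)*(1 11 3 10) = [6, 11, 3, 10, 0, 5, 2, 7, 8, 4, 1, 9] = (0 6 2 3 10 1 11 9 4)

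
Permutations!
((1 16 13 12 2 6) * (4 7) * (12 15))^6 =((1 16 13 15 12 2 6)(4 7))^6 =(1 6 2 12 15 13 16)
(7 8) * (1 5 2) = (1 5 2)(7 8) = [0, 5, 1, 3, 4, 2, 6, 8, 7]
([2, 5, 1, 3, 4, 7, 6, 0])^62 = (0 1 7 2 5)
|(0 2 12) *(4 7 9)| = 3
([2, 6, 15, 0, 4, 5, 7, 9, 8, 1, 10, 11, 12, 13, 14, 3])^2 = [15, 7, 3, 2, 4, 5, 9, 1, 8, 6, 10, 11, 12, 13, 14, 0]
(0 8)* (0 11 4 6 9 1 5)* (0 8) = (1 5 8 11 4 6 9) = [0, 5, 2, 3, 6, 8, 9, 7, 11, 1, 10, 4]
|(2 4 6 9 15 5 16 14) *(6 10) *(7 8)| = 18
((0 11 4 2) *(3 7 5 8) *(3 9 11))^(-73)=((0 3 7 5 8 9 11 4 2))^(-73)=(0 2 4 11 9 8 5 7 3)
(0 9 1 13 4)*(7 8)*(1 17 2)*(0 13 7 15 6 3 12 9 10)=[10, 7, 1, 12, 13, 5, 3, 8, 15, 17, 0, 11, 9, 4, 14, 6, 16, 2]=(0 10)(1 7 8 15 6 3 12 9 17 2)(4 13)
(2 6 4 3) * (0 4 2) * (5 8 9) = [4, 1, 6, 0, 3, 8, 2, 7, 9, 5] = (0 4 3)(2 6)(5 8 9)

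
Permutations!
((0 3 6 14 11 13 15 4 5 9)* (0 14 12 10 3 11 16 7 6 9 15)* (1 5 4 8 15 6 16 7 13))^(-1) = (0 13 16 7 14 9 3 10 12 6 5 1 11)(8 15)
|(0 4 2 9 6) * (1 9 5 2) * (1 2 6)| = 10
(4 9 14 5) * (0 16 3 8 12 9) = (0 16 3 8 12 9 14 5 4) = [16, 1, 2, 8, 0, 4, 6, 7, 12, 14, 10, 11, 9, 13, 5, 15, 3]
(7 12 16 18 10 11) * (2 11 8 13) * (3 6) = (2 11 7 12 16 18 10 8 13)(3 6) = [0, 1, 11, 6, 4, 5, 3, 12, 13, 9, 8, 7, 16, 2, 14, 15, 18, 17, 10]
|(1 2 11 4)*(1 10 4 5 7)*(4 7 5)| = 6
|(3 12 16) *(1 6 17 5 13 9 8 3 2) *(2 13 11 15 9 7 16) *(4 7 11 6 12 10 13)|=|(1 12 2)(3 10 13 11 15 9 8)(4 7 16)(5 6 17)|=21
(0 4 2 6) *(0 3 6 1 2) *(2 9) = (0 4)(1 9 2)(3 6) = [4, 9, 1, 6, 0, 5, 3, 7, 8, 2]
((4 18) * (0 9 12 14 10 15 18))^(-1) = (0 4 18 15 10 14 12 9)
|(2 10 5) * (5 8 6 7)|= 6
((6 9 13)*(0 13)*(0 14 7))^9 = ((0 13 6 9 14 7))^9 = (0 9)(6 7)(13 14)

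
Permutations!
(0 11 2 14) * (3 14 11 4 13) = (0 4 13 3 14)(2 11) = [4, 1, 11, 14, 13, 5, 6, 7, 8, 9, 10, 2, 12, 3, 0]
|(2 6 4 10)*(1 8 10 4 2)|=6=|(1 8 10)(2 6)|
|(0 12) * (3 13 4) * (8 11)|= 6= |(0 12)(3 13 4)(8 11)|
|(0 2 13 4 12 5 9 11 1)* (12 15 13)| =21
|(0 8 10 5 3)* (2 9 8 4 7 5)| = |(0 4 7 5 3)(2 9 8 10)| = 20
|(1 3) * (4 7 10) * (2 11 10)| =10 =|(1 3)(2 11 10 4 7)|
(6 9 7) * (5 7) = [0, 1, 2, 3, 4, 7, 9, 6, 8, 5] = (5 7 6 9)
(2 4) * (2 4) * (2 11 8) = (2 11 8) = [0, 1, 11, 3, 4, 5, 6, 7, 2, 9, 10, 8]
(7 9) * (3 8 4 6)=(3 8 4 6)(7 9)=[0, 1, 2, 8, 6, 5, 3, 9, 4, 7]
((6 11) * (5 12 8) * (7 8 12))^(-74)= (12)(5 7 8)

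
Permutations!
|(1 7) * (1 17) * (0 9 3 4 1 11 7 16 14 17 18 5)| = |(0 9 3 4 1 16 14 17 11 7 18 5)| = 12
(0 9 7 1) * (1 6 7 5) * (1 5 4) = (0 9 4 1)(6 7) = [9, 0, 2, 3, 1, 5, 7, 6, 8, 4]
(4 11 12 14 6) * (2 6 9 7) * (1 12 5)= [0, 12, 6, 3, 11, 1, 4, 2, 8, 7, 10, 5, 14, 13, 9]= (1 12 14 9 7 2 6 4 11 5)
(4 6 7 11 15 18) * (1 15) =(1 15 18 4 6 7 11) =[0, 15, 2, 3, 6, 5, 7, 11, 8, 9, 10, 1, 12, 13, 14, 18, 16, 17, 4]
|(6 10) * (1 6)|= 3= |(1 6 10)|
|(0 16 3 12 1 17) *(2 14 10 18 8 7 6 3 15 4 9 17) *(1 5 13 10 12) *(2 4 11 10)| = |(0 16 15 11 10 18 8 7 6 3 1 4 9 17)(2 14 12 5 13)| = 70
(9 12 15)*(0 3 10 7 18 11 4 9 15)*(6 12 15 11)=(0 3 10 7 18 6 12)(4 9 15 11)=[3, 1, 2, 10, 9, 5, 12, 18, 8, 15, 7, 4, 0, 13, 14, 11, 16, 17, 6]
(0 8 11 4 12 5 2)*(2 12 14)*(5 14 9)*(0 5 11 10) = (0 8 10)(2 5 12 14)(4 9 11) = [8, 1, 5, 3, 9, 12, 6, 7, 10, 11, 0, 4, 14, 13, 2]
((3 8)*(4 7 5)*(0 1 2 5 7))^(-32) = (8)(0 5 1 4 2)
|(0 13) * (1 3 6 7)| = |(0 13)(1 3 6 7)| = 4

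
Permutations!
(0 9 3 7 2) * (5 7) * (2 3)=[9, 1, 0, 5, 4, 7, 6, 3, 8, 2]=(0 9 2)(3 5 7)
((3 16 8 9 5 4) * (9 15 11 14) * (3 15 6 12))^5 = ((3 16 8 6 12)(4 15 11 14 9 5))^5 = (16)(4 5 9 14 11 15)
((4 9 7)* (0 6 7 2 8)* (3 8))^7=((0 6 7 4 9 2 3 8))^7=(0 8 3 2 9 4 7 6)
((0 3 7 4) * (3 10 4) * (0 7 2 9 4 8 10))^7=((2 9 4 7 3)(8 10))^7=(2 4 3 9 7)(8 10)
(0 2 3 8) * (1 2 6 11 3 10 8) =(0 6 11 3 1 2 10 8) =[6, 2, 10, 1, 4, 5, 11, 7, 0, 9, 8, 3]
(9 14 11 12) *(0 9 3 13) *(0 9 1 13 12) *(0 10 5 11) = (0 1 13 9 14)(3 12)(5 11 10) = [1, 13, 2, 12, 4, 11, 6, 7, 8, 14, 5, 10, 3, 9, 0]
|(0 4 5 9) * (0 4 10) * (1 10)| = 3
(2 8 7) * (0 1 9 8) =[1, 9, 0, 3, 4, 5, 6, 2, 7, 8] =(0 1 9 8 7 2)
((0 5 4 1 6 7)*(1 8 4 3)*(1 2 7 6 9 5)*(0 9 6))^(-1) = (0 6 1)(2 3 5 9 7)(4 8)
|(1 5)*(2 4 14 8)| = 4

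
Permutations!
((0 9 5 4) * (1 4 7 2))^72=(0 5 2 4 9 7 1)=((0 9 5 7 2 1 4))^72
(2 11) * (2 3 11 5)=[0, 1, 5, 11, 4, 2, 6, 7, 8, 9, 10, 3]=(2 5)(3 11)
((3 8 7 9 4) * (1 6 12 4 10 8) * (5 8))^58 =(1 4 6 3 12)(5 9 8 10 7)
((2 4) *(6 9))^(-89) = ((2 4)(6 9))^(-89) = (2 4)(6 9)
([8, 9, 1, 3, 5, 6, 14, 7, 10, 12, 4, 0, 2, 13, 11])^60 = (0 5)(4 11)(6 8)(10 14)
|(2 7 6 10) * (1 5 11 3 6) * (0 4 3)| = 10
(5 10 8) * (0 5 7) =(0 5 10 8 7) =[5, 1, 2, 3, 4, 10, 6, 0, 7, 9, 8]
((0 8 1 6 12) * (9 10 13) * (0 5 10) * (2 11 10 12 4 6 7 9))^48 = ((0 8 1 7 9)(2 11 10 13)(4 6)(5 12))^48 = (13)(0 7 8 9 1)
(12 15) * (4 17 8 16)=(4 17 8 16)(12 15)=[0, 1, 2, 3, 17, 5, 6, 7, 16, 9, 10, 11, 15, 13, 14, 12, 4, 8]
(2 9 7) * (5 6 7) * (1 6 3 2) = (1 6 7)(2 9 5 3) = [0, 6, 9, 2, 4, 3, 7, 1, 8, 5]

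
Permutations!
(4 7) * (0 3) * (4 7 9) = (0 3)(4 9) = [3, 1, 2, 0, 9, 5, 6, 7, 8, 4]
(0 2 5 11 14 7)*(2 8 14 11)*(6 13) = (0 8 14 7)(2 5)(6 13) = [8, 1, 5, 3, 4, 2, 13, 0, 14, 9, 10, 11, 12, 6, 7]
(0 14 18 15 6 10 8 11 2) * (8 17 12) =(0 14 18 15 6 10 17 12 8 11 2) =[14, 1, 0, 3, 4, 5, 10, 7, 11, 9, 17, 2, 8, 13, 18, 6, 16, 12, 15]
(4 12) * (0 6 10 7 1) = (0 6 10 7 1)(4 12) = [6, 0, 2, 3, 12, 5, 10, 1, 8, 9, 7, 11, 4]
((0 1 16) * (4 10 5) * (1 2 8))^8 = ((0 2 8 1 16)(4 10 5))^8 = (0 1 2 16 8)(4 5 10)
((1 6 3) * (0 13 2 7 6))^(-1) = (0 1 3 6 7 2 13)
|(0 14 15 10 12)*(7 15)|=|(0 14 7 15 10 12)|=6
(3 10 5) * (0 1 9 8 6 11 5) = (0 1 9 8 6 11 5 3 10) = [1, 9, 2, 10, 4, 3, 11, 7, 6, 8, 0, 5]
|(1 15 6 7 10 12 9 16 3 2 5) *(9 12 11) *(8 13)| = 22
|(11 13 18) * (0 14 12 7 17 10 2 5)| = 24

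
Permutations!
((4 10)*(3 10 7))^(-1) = (3 7 4 10)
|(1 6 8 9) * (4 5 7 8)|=7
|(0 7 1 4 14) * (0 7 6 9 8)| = 4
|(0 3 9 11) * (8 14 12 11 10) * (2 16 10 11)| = |(0 3 9 11)(2 16 10 8 14 12)| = 12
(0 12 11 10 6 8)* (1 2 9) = (0 12 11 10 6 8)(1 2 9) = [12, 2, 9, 3, 4, 5, 8, 7, 0, 1, 6, 10, 11]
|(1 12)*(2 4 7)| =|(1 12)(2 4 7)| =6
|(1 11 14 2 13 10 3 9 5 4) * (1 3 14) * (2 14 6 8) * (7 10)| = 12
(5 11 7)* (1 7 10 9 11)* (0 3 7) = (0 3 7 5 1)(9 11 10) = [3, 0, 2, 7, 4, 1, 6, 5, 8, 11, 9, 10]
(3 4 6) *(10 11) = (3 4 6)(10 11) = [0, 1, 2, 4, 6, 5, 3, 7, 8, 9, 11, 10]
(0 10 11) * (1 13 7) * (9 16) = [10, 13, 2, 3, 4, 5, 6, 1, 8, 16, 11, 0, 12, 7, 14, 15, 9] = (0 10 11)(1 13 7)(9 16)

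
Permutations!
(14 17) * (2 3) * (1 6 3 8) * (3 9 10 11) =[0, 6, 8, 2, 4, 5, 9, 7, 1, 10, 11, 3, 12, 13, 17, 15, 16, 14] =(1 6 9 10 11 3 2 8)(14 17)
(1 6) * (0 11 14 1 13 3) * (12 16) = (0 11 14 1 6 13 3)(12 16) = [11, 6, 2, 0, 4, 5, 13, 7, 8, 9, 10, 14, 16, 3, 1, 15, 12]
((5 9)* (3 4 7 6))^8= (9)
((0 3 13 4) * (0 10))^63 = ((0 3 13 4 10))^63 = (0 4 3 10 13)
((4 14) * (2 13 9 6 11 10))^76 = (14)(2 11 9)(6 13 10)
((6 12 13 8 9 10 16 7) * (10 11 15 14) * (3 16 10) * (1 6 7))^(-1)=(1 16 3 14 15 11 9 8 13 12 6)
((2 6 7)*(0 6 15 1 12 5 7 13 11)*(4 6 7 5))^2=(0 2 1 4 13)(6 11 7 15 12)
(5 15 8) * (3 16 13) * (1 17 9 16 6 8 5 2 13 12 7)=[0, 17, 13, 6, 4, 15, 8, 1, 2, 16, 10, 11, 7, 3, 14, 5, 12, 9]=(1 17 9 16 12 7)(2 13 3 6 8)(5 15)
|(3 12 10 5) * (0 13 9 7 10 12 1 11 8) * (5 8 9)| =10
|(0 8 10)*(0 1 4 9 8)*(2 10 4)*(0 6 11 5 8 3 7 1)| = |(0 6 11 5 8 4 9 3 7 1 2 10)| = 12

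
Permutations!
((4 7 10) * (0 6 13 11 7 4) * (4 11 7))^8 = ((0 6 13 7 10)(4 11))^8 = (0 7 6 10 13)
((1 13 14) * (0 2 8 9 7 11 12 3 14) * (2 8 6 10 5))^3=((0 8 9 7 11 12 3 14 1 13)(2 6 10 5))^3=(0 7 3 13 9 12 1 8 11 14)(2 5 10 6)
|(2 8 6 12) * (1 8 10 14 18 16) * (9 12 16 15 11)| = |(1 8 6 16)(2 10 14 18 15 11 9 12)| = 8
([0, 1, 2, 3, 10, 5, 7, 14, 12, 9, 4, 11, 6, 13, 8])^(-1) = (4 10)(6 12 8 14 7)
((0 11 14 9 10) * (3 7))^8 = ((0 11 14 9 10)(3 7))^8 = (0 9 11 10 14)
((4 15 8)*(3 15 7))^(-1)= ((3 15 8 4 7))^(-1)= (3 7 4 8 15)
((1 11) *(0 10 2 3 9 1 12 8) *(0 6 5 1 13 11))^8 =(0 8 9)(1 12 3)(2 5 11)(6 13 10)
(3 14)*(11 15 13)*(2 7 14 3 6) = (2 7 14 6)(11 15 13) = [0, 1, 7, 3, 4, 5, 2, 14, 8, 9, 10, 15, 12, 11, 6, 13]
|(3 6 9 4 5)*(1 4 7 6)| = |(1 4 5 3)(6 9 7)| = 12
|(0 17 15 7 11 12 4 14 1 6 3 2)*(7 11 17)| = 12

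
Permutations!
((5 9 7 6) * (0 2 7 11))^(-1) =((0 2 7 6 5 9 11))^(-1) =(0 11 9 5 6 7 2)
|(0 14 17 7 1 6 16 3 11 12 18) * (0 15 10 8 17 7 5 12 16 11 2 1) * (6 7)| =|(0 14 6 11 16 3 2 1 7)(5 12 18 15 10 8 17)| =63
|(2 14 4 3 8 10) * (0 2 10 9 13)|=8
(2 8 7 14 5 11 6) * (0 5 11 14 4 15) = (0 5 14 11 6 2 8 7 4 15) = [5, 1, 8, 3, 15, 14, 2, 4, 7, 9, 10, 6, 12, 13, 11, 0]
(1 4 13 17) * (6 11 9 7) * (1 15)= [0, 4, 2, 3, 13, 5, 11, 6, 8, 7, 10, 9, 12, 17, 14, 1, 16, 15]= (1 4 13 17 15)(6 11 9 7)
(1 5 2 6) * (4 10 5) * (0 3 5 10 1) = (10)(0 3 5 2 6)(1 4) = [3, 4, 6, 5, 1, 2, 0, 7, 8, 9, 10]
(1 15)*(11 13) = [0, 15, 2, 3, 4, 5, 6, 7, 8, 9, 10, 13, 12, 11, 14, 1] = (1 15)(11 13)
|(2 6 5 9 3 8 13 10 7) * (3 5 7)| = |(2 6 7)(3 8 13 10)(5 9)| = 12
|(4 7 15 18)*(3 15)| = |(3 15 18 4 7)| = 5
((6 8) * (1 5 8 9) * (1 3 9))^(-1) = (1 6 8 5)(3 9)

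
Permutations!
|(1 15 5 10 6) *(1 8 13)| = |(1 15 5 10 6 8 13)| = 7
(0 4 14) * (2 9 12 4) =(0 2 9 12 4 14) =[2, 1, 9, 3, 14, 5, 6, 7, 8, 12, 10, 11, 4, 13, 0]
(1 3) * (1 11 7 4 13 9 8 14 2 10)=[0, 3, 10, 11, 13, 5, 6, 4, 14, 8, 1, 7, 12, 9, 2]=(1 3 11 7 4 13 9 8 14 2 10)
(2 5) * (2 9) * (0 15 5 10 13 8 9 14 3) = [15, 1, 10, 0, 4, 14, 6, 7, 9, 2, 13, 11, 12, 8, 3, 5] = (0 15 5 14 3)(2 10 13 8 9)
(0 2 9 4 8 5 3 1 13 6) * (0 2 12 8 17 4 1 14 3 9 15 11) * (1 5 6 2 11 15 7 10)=[12, 13, 7, 14, 17, 9, 11, 10, 6, 5, 1, 0, 8, 2, 3, 15, 16, 4]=(0 12 8 6 11)(1 13 2 7 10)(3 14)(4 17)(5 9)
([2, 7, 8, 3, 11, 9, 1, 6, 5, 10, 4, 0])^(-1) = [11, 6, 0, 3, 10, 8, 7, 1, 2, 5, 9, 4]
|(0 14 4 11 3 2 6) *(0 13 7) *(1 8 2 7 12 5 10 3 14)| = 33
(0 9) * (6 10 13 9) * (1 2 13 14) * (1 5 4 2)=[6, 1, 13, 3, 2, 4, 10, 7, 8, 0, 14, 11, 12, 9, 5]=(0 6 10 14 5 4 2 13 9)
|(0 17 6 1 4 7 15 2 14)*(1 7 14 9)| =|(0 17 6 7 15 2 9 1 4 14)| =10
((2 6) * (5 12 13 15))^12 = ((2 6)(5 12 13 15))^12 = (15)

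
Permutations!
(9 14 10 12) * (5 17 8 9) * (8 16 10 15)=(5 17 16 10 12)(8 9 14 15)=[0, 1, 2, 3, 4, 17, 6, 7, 9, 14, 12, 11, 5, 13, 15, 8, 10, 16]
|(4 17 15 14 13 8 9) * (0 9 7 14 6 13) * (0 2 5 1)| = |(0 9 4 17 15 6 13 8 7 14 2 5 1)| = 13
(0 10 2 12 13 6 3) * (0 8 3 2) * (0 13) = (0 10 13 6 2 12)(3 8) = [10, 1, 12, 8, 4, 5, 2, 7, 3, 9, 13, 11, 0, 6]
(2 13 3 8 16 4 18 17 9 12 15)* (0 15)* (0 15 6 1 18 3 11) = (0 6 1 18 17 9 12 15 2 13 11)(3 8 16 4) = [6, 18, 13, 8, 3, 5, 1, 7, 16, 12, 10, 0, 15, 11, 14, 2, 4, 9, 17]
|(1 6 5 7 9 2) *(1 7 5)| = |(1 6)(2 7 9)| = 6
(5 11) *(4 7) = (4 7)(5 11) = [0, 1, 2, 3, 7, 11, 6, 4, 8, 9, 10, 5]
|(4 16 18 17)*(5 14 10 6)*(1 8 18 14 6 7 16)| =|(1 8 18 17 4)(5 6)(7 16 14 10)| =20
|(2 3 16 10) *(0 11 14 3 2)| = |(0 11 14 3 16 10)| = 6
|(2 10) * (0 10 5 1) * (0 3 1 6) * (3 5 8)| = 8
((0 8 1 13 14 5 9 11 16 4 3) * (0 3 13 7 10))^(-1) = ((0 8 1 7 10)(4 13 14 5 9 11 16))^(-1) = (0 10 7 1 8)(4 16 11 9 5 14 13)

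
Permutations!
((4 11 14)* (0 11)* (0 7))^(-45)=(14)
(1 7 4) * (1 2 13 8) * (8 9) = (1 7 4 2 13 9 8) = [0, 7, 13, 3, 2, 5, 6, 4, 1, 8, 10, 11, 12, 9]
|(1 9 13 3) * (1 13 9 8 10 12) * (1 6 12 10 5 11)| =|(1 8 5 11)(3 13)(6 12)| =4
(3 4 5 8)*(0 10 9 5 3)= (0 10 9 5 8)(3 4)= [10, 1, 2, 4, 3, 8, 6, 7, 0, 5, 9]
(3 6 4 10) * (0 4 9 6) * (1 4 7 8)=(0 7 8 1 4 10 3)(6 9)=[7, 4, 2, 0, 10, 5, 9, 8, 1, 6, 3]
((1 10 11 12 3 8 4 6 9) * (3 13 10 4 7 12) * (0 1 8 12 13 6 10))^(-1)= ((0 1 4 10 11 3 12 6 9 8 7 13))^(-1)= (0 13 7 8 9 6 12 3 11 10 4 1)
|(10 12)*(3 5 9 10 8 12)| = |(3 5 9 10)(8 12)| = 4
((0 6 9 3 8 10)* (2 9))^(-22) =((0 6 2 9 3 8 10))^(-22) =(0 10 8 3 9 2 6)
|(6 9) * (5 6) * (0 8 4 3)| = 12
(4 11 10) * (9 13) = (4 11 10)(9 13) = [0, 1, 2, 3, 11, 5, 6, 7, 8, 13, 4, 10, 12, 9]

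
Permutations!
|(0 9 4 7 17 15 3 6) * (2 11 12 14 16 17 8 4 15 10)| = 105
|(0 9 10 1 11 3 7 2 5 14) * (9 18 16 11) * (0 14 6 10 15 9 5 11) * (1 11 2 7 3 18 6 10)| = 8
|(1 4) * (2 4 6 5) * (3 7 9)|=|(1 6 5 2 4)(3 7 9)|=15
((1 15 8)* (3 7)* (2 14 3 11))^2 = ((1 15 8)(2 14 3 7 11))^2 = (1 8 15)(2 3 11 14 7)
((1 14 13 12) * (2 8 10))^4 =(14)(2 8 10)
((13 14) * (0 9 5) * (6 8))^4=(14)(0 9 5)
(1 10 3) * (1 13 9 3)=(1 10)(3 13 9)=[0, 10, 2, 13, 4, 5, 6, 7, 8, 3, 1, 11, 12, 9]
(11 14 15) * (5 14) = [0, 1, 2, 3, 4, 14, 6, 7, 8, 9, 10, 5, 12, 13, 15, 11] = (5 14 15 11)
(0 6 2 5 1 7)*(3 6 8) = (0 8 3 6 2 5 1 7) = [8, 7, 5, 6, 4, 1, 2, 0, 3]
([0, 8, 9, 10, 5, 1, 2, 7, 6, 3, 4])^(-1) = (1 5 4 10 3 9 2 6 8)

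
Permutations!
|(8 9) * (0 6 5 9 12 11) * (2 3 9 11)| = |(0 6 5 11)(2 3 9 8 12)| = 20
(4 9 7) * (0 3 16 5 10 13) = [3, 1, 2, 16, 9, 10, 6, 4, 8, 7, 13, 11, 12, 0, 14, 15, 5] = (0 3 16 5 10 13)(4 9 7)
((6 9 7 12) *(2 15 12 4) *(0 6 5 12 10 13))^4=((0 6 9 7 4 2 15 10 13)(5 12))^4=(0 4 13 7 10 9 15 6 2)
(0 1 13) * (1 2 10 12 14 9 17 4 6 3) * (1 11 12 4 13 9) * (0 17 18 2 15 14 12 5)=(0 15 14 1 9 18 2 10 4 6 3 11 5)(13 17)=[15, 9, 10, 11, 6, 0, 3, 7, 8, 18, 4, 5, 12, 17, 1, 14, 16, 13, 2]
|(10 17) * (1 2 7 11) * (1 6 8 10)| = 8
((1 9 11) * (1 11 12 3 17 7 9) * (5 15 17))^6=((3 5 15 17 7 9 12))^6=(3 12 9 7 17 15 5)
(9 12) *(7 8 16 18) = (7 8 16 18)(9 12) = [0, 1, 2, 3, 4, 5, 6, 8, 16, 12, 10, 11, 9, 13, 14, 15, 18, 17, 7]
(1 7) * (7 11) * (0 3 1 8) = [3, 11, 2, 1, 4, 5, 6, 8, 0, 9, 10, 7] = (0 3 1 11 7 8)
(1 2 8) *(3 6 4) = (1 2 8)(3 6 4) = [0, 2, 8, 6, 3, 5, 4, 7, 1]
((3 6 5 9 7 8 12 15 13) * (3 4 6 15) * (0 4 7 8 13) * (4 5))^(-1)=((0 5 9 8 12 3 15)(4 6)(7 13))^(-1)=(0 15 3 12 8 9 5)(4 6)(7 13)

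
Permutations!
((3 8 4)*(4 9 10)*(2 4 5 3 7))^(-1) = (2 7 4)(3 5 10 9 8)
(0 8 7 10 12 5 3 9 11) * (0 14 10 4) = (0 8 7 4)(3 9 11 14 10 12 5) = [8, 1, 2, 9, 0, 3, 6, 4, 7, 11, 12, 14, 5, 13, 10]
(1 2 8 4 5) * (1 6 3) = [0, 2, 8, 1, 5, 6, 3, 7, 4] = (1 2 8 4 5 6 3)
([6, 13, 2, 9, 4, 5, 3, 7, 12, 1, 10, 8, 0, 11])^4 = (0 1 12 9 8 3 11 6 13)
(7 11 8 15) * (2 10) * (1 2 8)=(1 2 10 8 15 7 11)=[0, 2, 10, 3, 4, 5, 6, 11, 15, 9, 8, 1, 12, 13, 14, 7]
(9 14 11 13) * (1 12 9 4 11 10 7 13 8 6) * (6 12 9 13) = (1 9 14 10 7 6)(4 11 8 12 13) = [0, 9, 2, 3, 11, 5, 1, 6, 12, 14, 7, 8, 13, 4, 10]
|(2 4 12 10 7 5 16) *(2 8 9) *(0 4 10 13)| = 28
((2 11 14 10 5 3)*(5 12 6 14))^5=(2 11 5 3)(6 14 10 12)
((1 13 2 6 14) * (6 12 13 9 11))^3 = ((1 9 11 6 14)(2 12 13))^3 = (1 6 9 14 11)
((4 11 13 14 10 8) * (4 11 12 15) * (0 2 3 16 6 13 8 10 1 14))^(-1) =((0 2 3 16 6 13)(1 14)(4 12 15)(8 11))^(-1) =(0 13 6 16 3 2)(1 14)(4 15 12)(8 11)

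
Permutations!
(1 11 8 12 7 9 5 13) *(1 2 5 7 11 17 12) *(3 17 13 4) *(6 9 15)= (1 13 2 5 4 3 17 12 11 8)(6 9 7 15)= [0, 13, 5, 17, 3, 4, 9, 15, 1, 7, 10, 8, 11, 2, 14, 6, 16, 12]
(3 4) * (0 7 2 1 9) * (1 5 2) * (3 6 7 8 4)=(0 8 4 6 7 1 9)(2 5)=[8, 9, 5, 3, 6, 2, 7, 1, 4, 0]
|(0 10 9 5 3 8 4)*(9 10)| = 6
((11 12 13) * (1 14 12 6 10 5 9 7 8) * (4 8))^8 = ((1 14 12 13 11 6 10 5 9 7 4 8))^8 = (1 9 11)(4 10 12)(5 13 8)(6 14 7)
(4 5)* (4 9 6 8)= (4 5 9 6 8)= [0, 1, 2, 3, 5, 9, 8, 7, 4, 6]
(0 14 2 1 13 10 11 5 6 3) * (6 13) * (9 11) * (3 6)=[14, 3, 1, 0, 4, 13, 6, 7, 8, 11, 9, 5, 12, 10, 2]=(0 14 2 1 3)(5 13 10 9 11)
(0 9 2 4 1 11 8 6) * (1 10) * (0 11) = [9, 0, 4, 3, 10, 5, 11, 7, 6, 2, 1, 8] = (0 9 2 4 10 1)(6 11 8)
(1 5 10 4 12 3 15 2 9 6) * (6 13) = [0, 5, 9, 15, 12, 10, 1, 7, 8, 13, 4, 11, 3, 6, 14, 2] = (1 5 10 4 12 3 15 2 9 13 6)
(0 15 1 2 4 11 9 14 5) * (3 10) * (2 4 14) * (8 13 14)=(0 15 1 4 11 9 2 8 13 14 5)(3 10)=[15, 4, 8, 10, 11, 0, 6, 7, 13, 2, 3, 9, 12, 14, 5, 1]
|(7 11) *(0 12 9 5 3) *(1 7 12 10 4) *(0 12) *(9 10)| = |(0 9 5 3 12 10 4 1 7 11)| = 10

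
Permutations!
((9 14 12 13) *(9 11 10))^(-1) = (9 10 11 13 12 14) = ((9 14 12 13 11 10))^(-1)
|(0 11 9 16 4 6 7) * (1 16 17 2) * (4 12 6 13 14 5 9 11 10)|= |(0 10 4 13 14 5 9 17 2 1 16 12 6 7)|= 14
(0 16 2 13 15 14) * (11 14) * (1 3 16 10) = (0 10 1 3 16 2 13 15 11 14) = [10, 3, 13, 16, 4, 5, 6, 7, 8, 9, 1, 14, 12, 15, 0, 11, 2]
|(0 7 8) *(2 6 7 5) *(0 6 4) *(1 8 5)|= |(0 1 8 6 7 5 2 4)|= 8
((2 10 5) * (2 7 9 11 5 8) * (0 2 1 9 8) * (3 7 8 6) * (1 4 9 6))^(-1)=((0 2 10)(1 6 3 7)(4 9 11 5 8))^(-1)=(0 10 2)(1 7 3 6)(4 8 5 11 9)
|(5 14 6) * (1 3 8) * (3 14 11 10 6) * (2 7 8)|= |(1 14 3 2 7 8)(5 11 10 6)|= 12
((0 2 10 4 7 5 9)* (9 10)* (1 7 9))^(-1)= ((0 2 1 7 5 10 4 9))^(-1)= (0 9 4 10 5 7 1 2)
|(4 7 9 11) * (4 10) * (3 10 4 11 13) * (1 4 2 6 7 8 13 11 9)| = |(1 4 8 13 3 10 9 11 2 6 7)| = 11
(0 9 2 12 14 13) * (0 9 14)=[14, 1, 12, 3, 4, 5, 6, 7, 8, 2, 10, 11, 0, 9, 13]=(0 14 13 9 2 12)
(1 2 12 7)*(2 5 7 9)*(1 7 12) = (1 5 12 9 2) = [0, 5, 1, 3, 4, 12, 6, 7, 8, 2, 10, 11, 9]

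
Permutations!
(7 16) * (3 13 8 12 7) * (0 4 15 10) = (0 4 15 10)(3 13 8 12 7 16) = [4, 1, 2, 13, 15, 5, 6, 16, 12, 9, 0, 11, 7, 8, 14, 10, 3]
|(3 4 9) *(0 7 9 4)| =4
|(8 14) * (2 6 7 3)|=4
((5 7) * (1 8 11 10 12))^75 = (12)(5 7)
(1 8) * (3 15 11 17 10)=(1 8)(3 15 11 17 10)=[0, 8, 2, 15, 4, 5, 6, 7, 1, 9, 3, 17, 12, 13, 14, 11, 16, 10]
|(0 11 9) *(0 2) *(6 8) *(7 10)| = |(0 11 9 2)(6 8)(7 10)| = 4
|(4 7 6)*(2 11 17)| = 3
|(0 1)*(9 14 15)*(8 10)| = |(0 1)(8 10)(9 14 15)| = 6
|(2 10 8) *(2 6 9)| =5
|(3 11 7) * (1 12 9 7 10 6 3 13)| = 20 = |(1 12 9 7 13)(3 11 10 6)|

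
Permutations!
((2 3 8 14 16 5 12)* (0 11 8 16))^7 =((0 11 8 14)(2 3 16 5 12))^7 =(0 14 8 11)(2 16 12 3 5)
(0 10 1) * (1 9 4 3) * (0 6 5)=[10, 6, 2, 1, 3, 0, 5, 7, 8, 4, 9]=(0 10 9 4 3 1 6 5)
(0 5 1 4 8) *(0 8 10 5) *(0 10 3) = (0 10 5 1 4 3) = [10, 4, 2, 0, 3, 1, 6, 7, 8, 9, 5]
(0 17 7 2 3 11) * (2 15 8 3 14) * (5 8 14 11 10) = (0 17 7 15 14 2 11)(3 10 5 8) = [17, 1, 11, 10, 4, 8, 6, 15, 3, 9, 5, 0, 12, 13, 2, 14, 16, 7]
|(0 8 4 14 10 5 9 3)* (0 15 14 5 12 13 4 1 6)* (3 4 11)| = |(0 8 1 6)(3 15 14 10 12 13 11)(4 5 9)| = 84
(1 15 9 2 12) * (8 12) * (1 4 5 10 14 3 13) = (1 15 9 2 8 12 4 5 10 14 3 13) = [0, 15, 8, 13, 5, 10, 6, 7, 12, 2, 14, 11, 4, 1, 3, 9]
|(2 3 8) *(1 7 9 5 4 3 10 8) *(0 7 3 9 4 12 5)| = 12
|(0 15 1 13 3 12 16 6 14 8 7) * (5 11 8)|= |(0 15 1 13 3 12 16 6 14 5 11 8 7)|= 13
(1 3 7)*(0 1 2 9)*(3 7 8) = (0 1 7 2 9)(3 8) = [1, 7, 9, 8, 4, 5, 6, 2, 3, 0]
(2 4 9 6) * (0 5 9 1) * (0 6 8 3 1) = (0 5 9 8 3 1 6 2 4) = [5, 6, 4, 1, 0, 9, 2, 7, 3, 8]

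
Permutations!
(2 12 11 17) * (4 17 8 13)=(2 12 11 8 13 4 17)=[0, 1, 12, 3, 17, 5, 6, 7, 13, 9, 10, 8, 11, 4, 14, 15, 16, 2]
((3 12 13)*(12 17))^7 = ((3 17 12 13))^7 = (3 13 12 17)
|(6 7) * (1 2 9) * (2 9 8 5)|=|(1 9)(2 8 5)(6 7)|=6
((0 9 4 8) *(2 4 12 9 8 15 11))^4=((0 8)(2 4 15 11)(9 12))^4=(15)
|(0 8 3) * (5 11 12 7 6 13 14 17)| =24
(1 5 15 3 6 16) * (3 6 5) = (1 3 5 15 6 16) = [0, 3, 2, 5, 4, 15, 16, 7, 8, 9, 10, 11, 12, 13, 14, 6, 1]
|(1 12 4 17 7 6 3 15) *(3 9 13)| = 10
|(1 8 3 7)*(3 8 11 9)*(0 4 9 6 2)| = 9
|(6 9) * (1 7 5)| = 6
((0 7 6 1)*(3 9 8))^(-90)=(9)(0 6)(1 7)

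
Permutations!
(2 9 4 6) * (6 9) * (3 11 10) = (2 6)(3 11 10)(4 9) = [0, 1, 6, 11, 9, 5, 2, 7, 8, 4, 3, 10]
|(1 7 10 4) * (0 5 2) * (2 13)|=4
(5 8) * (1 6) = (1 6)(5 8) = [0, 6, 2, 3, 4, 8, 1, 7, 5]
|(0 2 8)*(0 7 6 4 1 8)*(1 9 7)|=|(0 2)(1 8)(4 9 7 6)|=4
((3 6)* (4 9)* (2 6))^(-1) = ((2 6 3)(4 9))^(-1) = (2 3 6)(4 9)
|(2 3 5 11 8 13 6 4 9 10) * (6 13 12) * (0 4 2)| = 28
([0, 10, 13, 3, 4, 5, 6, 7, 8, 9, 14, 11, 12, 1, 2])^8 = (1 2 10 13 14)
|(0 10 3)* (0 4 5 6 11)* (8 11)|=|(0 10 3 4 5 6 8 11)|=8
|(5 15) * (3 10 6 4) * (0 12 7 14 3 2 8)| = 10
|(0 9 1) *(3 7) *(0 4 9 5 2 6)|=12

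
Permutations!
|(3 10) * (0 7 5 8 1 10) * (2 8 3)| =4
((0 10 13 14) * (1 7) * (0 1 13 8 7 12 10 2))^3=(0 2)(1 8 14 10 13 12 7)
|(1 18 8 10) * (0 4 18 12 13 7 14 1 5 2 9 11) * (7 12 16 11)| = 26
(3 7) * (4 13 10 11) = (3 7)(4 13 10 11) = [0, 1, 2, 7, 13, 5, 6, 3, 8, 9, 11, 4, 12, 10]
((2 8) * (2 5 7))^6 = (2 5)(7 8)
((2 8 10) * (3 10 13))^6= (2 8 13 3 10)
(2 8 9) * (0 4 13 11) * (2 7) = [4, 1, 8, 3, 13, 5, 6, 2, 9, 7, 10, 0, 12, 11] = (0 4 13 11)(2 8 9 7)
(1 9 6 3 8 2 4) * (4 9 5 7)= (1 5 7 4)(2 9 6 3 8)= [0, 5, 9, 8, 1, 7, 3, 4, 2, 6]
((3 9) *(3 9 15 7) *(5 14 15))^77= ((3 5 14 15 7))^77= (3 14 7 5 15)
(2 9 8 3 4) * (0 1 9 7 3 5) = [1, 9, 7, 4, 2, 0, 6, 3, 5, 8] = (0 1 9 8 5)(2 7 3 4)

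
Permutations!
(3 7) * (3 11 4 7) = (4 7 11) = [0, 1, 2, 3, 7, 5, 6, 11, 8, 9, 10, 4]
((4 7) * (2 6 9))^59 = (2 9 6)(4 7)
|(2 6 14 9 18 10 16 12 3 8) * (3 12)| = 9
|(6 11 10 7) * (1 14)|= |(1 14)(6 11 10 7)|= 4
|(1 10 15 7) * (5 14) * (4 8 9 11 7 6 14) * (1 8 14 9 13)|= |(1 10 15 6 9 11 7 8 13)(4 14 5)|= 9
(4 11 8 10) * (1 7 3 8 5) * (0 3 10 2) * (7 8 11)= (0 3 11 5 1 8 2)(4 7 10)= [3, 8, 0, 11, 7, 1, 6, 10, 2, 9, 4, 5]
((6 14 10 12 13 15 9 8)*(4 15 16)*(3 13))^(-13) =((3 13 16 4 15 9 8 6 14 10 12))^(-13) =(3 10 6 9 4 13 12 14 8 15 16)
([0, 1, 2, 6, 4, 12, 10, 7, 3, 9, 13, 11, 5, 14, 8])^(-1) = [0, 1, 2, 8, 4, 12, 3, 7, 14, 9, 6, 11, 5, 10, 13]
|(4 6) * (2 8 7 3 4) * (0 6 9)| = 8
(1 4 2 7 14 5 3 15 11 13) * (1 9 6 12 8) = (1 4 2 7 14 5 3 15 11 13 9 6 12 8) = [0, 4, 7, 15, 2, 3, 12, 14, 1, 6, 10, 13, 8, 9, 5, 11]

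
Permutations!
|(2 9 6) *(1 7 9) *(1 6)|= |(1 7 9)(2 6)|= 6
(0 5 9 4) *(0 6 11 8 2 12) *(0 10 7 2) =(0 5 9 4 6 11 8)(2 12 10 7) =[5, 1, 12, 3, 6, 9, 11, 2, 0, 4, 7, 8, 10]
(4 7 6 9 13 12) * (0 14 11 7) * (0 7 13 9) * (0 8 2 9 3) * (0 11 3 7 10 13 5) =(0 14 3 11 5)(2 9 7 6 8)(4 10 13 12) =[14, 1, 9, 11, 10, 0, 8, 6, 2, 7, 13, 5, 4, 12, 3]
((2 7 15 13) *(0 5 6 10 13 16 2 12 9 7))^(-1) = (0 2 16 15 7 9 12 13 10 6 5)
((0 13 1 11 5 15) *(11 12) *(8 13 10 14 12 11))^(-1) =(0 15 5 11 1 13 8 12 14 10)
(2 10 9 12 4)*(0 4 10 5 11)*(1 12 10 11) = (0 4 2 5 1 12 11)(9 10) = [4, 12, 5, 3, 2, 1, 6, 7, 8, 10, 9, 0, 11]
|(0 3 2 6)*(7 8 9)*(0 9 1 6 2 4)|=|(0 3 4)(1 6 9 7 8)|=15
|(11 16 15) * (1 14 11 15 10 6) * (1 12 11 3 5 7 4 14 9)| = 10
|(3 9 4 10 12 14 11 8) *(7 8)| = 9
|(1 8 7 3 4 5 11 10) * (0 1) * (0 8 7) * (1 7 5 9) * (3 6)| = |(0 7 6 3 4 9 1 5 11 10 8)| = 11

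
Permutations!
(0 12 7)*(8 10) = [12, 1, 2, 3, 4, 5, 6, 0, 10, 9, 8, 11, 7] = (0 12 7)(8 10)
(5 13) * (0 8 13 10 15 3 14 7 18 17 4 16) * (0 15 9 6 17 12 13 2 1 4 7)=(0 8 2 1 4 16 15 3 14)(5 10 9 6 17 7 18 12 13)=[8, 4, 1, 14, 16, 10, 17, 18, 2, 6, 9, 11, 13, 5, 0, 3, 15, 7, 12]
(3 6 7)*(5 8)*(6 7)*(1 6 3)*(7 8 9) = (1 6 3 8 5 9 7) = [0, 6, 2, 8, 4, 9, 3, 1, 5, 7]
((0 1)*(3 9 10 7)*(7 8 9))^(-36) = ((0 1)(3 7)(8 9 10))^(-36) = (10)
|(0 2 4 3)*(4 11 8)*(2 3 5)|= 10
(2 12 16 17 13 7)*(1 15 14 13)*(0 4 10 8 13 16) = [4, 15, 12, 3, 10, 5, 6, 2, 13, 9, 8, 11, 0, 7, 16, 14, 17, 1] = (0 4 10 8 13 7 2 12)(1 15 14 16 17)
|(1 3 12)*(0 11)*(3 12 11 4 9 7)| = |(0 4 9 7 3 11)(1 12)| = 6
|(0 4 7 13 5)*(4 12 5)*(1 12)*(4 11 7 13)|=|(0 1 12 5)(4 13 11 7)|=4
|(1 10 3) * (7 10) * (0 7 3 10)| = 2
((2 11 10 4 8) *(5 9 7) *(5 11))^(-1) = (2 8 4 10 11 7 9 5) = ((2 5 9 7 11 10 4 8))^(-1)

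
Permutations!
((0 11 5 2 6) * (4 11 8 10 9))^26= ((0 8 10 9 4 11 5 2 6))^26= (0 6 2 5 11 4 9 10 8)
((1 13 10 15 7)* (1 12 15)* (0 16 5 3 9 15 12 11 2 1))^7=(0 11 5 1 9 10 7 16 2 3 13 15)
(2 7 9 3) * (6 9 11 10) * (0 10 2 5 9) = (0 10 6)(2 7 11)(3 5 9) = [10, 1, 7, 5, 4, 9, 0, 11, 8, 3, 6, 2]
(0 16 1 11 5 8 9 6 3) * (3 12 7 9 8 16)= (0 3)(1 11 5 16)(6 12 7 9)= [3, 11, 2, 0, 4, 16, 12, 9, 8, 6, 10, 5, 7, 13, 14, 15, 1]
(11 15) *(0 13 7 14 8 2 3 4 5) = (0 13 7 14 8 2 3 4 5)(11 15) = [13, 1, 3, 4, 5, 0, 6, 14, 2, 9, 10, 15, 12, 7, 8, 11]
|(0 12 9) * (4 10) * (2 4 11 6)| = |(0 12 9)(2 4 10 11 6)| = 15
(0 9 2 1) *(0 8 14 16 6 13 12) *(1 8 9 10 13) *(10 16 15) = (0 16 6 1 9 2 8 14 15 10 13 12) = [16, 9, 8, 3, 4, 5, 1, 7, 14, 2, 13, 11, 0, 12, 15, 10, 6]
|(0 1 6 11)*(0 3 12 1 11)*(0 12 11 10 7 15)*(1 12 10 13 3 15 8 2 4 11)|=|(0 13 3 1 6 10 7 8 2 4 11 15)|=12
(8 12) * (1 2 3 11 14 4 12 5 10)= (1 2 3 11 14 4 12 8 5 10)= [0, 2, 3, 11, 12, 10, 6, 7, 5, 9, 1, 14, 8, 13, 4]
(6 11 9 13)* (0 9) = (0 9 13 6 11) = [9, 1, 2, 3, 4, 5, 11, 7, 8, 13, 10, 0, 12, 6]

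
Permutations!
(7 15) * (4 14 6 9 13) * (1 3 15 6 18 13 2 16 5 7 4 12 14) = [0, 3, 16, 15, 1, 7, 9, 6, 8, 2, 10, 11, 14, 12, 18, 4, 5, 17, 13] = (1 3 15 4)(2 16 5 7 6 9)(12 14 18 13)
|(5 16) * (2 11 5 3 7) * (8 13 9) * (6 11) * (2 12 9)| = 11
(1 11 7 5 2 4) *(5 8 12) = (1 11 7 8 12 5 2 4) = [0, 11, 4, 3, 1, 2, 6, 8, 12, 9, 10, 7, 5]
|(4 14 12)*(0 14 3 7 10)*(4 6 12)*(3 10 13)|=|(0 14 4 10)(3 7 13)(6 12)|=12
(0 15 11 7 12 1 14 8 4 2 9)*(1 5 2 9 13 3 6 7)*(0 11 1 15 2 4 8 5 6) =[2, 14, 13, 0, 9, 4, 7, 12, 8, 11, 10, 15, 6, 3, 5, 1] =(0 2 13 3)(1 14 5 4 9 11 15)(6 7 12)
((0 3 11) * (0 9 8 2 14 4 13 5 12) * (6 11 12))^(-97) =(0 12 3)(2 4 5 11 8 14 13 6 9)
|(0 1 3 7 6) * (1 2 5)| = |(0 2 5 1 3 7 6)| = 7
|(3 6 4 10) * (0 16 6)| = |(0 16 6 4 10 3)| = 6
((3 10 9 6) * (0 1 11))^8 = (0 11 1)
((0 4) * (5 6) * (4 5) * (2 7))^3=(0 4 6 5)(2 7)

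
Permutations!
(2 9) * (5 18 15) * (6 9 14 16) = (2 14 16 6 9)(5 18 15) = [0, 1, 14, 3, 4, 18, 9, 7, 8, 2, 10, 11, 12, 13, 16, 5, 6, 17, 15]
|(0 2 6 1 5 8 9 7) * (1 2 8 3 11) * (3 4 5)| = |(0 8 9 7)(1 3 11)(2 6)(4 5)| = 12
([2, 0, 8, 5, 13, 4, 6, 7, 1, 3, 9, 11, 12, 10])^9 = [2, 0, 8, 13, 9, 10, 6, 7, 1, 4, 5, 11, 12, 3]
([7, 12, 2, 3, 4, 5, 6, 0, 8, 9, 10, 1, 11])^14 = [0, 11, 2, 3, 4, 5, 6, 7, 8, 9, 10, 12, 1]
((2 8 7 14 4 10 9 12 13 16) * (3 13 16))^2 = (2 7 4 9 16 8 14 10 12)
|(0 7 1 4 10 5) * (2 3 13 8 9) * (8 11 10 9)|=11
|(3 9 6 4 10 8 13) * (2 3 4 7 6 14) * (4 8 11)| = 12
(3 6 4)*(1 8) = (1 8)(3 6 4) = [0, 8, 2, 6, 3, 5, 4, 7, 1]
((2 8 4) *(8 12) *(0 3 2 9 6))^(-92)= (0 8)(2 9)(3 4)(6 12)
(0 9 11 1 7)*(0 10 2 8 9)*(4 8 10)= (1 7 4 8 9 11)(2 10)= [0, 7, 10, 3, 8, 5, 6, 4, 9, 11, 2, 1]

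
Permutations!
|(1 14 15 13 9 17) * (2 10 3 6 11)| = 30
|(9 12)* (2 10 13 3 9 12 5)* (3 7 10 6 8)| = 6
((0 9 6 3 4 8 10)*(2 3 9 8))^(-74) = (0 8 10)(2 3 4) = ((0 8 10)(2 3 4)(6 9))^(-74)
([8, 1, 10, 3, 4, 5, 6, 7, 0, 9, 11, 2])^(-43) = (0 8)(2 11 10)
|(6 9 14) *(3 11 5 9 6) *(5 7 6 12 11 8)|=20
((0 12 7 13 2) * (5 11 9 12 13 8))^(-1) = ((0 13 2)(5 11 9 12 7 8))^(-1) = (0 2 13)(5 8 7 12 9 11)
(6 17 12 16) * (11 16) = (6 17 12 11 16) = [0, 1, 2, 3, 4, 5, 17, 7, 8, 9, 10, 16, 11, 13, 14, 15, 6, 12]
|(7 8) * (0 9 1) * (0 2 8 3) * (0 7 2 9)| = |(1 9)(2 8)(3 7)| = 2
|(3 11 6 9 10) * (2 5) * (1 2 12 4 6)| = 10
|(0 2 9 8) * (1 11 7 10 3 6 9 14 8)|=28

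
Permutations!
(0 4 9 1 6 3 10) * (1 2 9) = [4, 6, 9, 10, 1, 5, 3, 7, 8, 2, 0] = (0 4 1 6 3 10)(2 9)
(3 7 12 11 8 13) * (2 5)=(2 5)(3 7 12 11 8 13)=[0, 1, 5, 7, 4, 2, 6, 12, 13, 9, 10, 8, 11, 3]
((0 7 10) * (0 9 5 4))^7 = ((0 7 10 9 5 4))^7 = (0 7 10 9 5 4)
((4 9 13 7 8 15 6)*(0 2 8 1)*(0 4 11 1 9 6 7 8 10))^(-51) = ((0 2 10)(1 4 6 11)(7 9 13 8 15))^(-51) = (1 4 6 11)(7 15 8 13 9)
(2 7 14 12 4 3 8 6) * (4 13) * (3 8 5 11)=(2 7 14 12 13 4 8 6)(3 5 11)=[0, 1, 7, 5, 8, 11, 2, 14, 6, 9, 10, 3, 13, 4, 12]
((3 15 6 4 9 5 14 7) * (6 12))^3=(3 6 5)(4 14 15)(7 12 9)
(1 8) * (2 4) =(1 8)(2 4) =[0, 8, 4, 3, 2, 5, 6, 7, 1]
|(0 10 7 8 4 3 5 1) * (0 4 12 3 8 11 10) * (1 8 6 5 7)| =|(1 4 6 5 8 12 3 7 11 10)| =10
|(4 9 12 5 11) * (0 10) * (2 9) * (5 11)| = 10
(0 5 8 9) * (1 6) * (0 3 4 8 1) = (0 5 1 6)(3 4 8 9) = [5, 6, 2, 4, 8, 1, 0, 7, 9, 3]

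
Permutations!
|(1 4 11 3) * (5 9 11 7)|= 7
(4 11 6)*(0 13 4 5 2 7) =(0 13 4 11 6 5 2 7) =[13, 1, 7, 3, 11, 2, 5, 0, 8, 9, 10, 6, 12, 4]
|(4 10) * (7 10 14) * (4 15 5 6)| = |(4 14 7 10 15 5 6)| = 7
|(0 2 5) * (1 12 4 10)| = |(0 2 5)(1 12 4 10)| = 12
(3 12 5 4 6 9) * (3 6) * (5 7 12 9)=(3 9 6 5 4)(7 12)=[0, 1, 2, 9, 3, 4, 5, 12, 8, 6, 10, 11, 7]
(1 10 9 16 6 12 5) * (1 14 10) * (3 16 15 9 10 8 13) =(3 16 6 12 5 14 8 13)(9 15) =[0, 1, 2, 16, 4, 14, 12, 7, 13, 15, 10, 11, 5, 3, 8, 9, 6]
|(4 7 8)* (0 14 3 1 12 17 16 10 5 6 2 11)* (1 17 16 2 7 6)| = |(0 14 3 17 2 11)(1 12 16 10 5)(4 6 7 8)| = 60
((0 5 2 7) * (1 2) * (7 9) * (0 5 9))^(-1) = (0 2 1 5 7 9)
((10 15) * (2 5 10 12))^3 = (2 15 5 12 10)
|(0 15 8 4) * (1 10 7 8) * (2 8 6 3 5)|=11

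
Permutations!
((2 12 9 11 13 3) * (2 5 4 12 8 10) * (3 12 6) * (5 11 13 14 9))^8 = (2 10 8)(3 6 4 5 12 13 9 14 11)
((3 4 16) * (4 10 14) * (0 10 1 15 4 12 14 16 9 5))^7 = (0 9 15 3 10 5 4 1 16)(12 14)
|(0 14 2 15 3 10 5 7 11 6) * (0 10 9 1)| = |(0 14 2 15 3 9 1)(5 7 11 6 10)| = 35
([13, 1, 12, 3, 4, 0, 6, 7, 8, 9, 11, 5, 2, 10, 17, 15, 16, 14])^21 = [13, 1, 12, 3, 4, 0, 6, 7, 8, 9, 11, 5, 2, 10, 17, 15, 16, 14]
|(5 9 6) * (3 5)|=4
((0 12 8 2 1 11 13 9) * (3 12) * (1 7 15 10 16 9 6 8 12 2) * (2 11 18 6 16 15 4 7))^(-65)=(0 3 11 13 16 9)(1 8 6 18)(4 7)(10 15)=((0 3 11 13 16 9)(1 18 6 8)(4 7)(10 15))^(-65)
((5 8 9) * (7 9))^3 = (5 9 7 8)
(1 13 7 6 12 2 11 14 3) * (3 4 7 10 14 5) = (1 13 10 14 4 7 6 12 2 11 5 3) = [0, 13, 11, 1, 7, 3, 12, 6, 8, 9, 14, 5, 2, 10, 4]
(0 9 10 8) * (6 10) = (0 9 6 10 8) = [9, 1, 2, 3, 4, 5, 10, 7, 0, 6, 8]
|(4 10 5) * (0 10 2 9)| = |(0 10 5 4 2 9)| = 6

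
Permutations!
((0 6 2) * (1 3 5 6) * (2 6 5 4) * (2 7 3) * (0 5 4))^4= (0 4 1 7 2 3 5)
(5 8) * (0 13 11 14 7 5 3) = (0 13 11 14 7 5 8 3) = [13, 1, 2, 0, 4, 8, 6, 5, 3, 9, 10, 14, 12, 11, 7]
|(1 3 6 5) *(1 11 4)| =|(1 3 6 5 11 4)| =6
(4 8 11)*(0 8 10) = (0 8 11 4 10) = [8, 1, 2, 3, 10, 5, 6, 7, 11, 9, 0, 4]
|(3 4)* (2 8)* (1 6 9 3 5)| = |(1 6 9 3 4 5)(2 8)| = 6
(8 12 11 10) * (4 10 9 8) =(4 10)(8 12 11 9) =[0, 1, 2, 3, 10, 5, 6, 7, 12, 8, 4, 9, 11]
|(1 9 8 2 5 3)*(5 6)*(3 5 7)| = 7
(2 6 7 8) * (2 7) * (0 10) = (0 10)(2 6)(7 8) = [10, 1, 6, 3, 4, 5, 2, 8, 7, 9, 0]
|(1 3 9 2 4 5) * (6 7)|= |(1 3 9 2 4 5)(6 7)|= 6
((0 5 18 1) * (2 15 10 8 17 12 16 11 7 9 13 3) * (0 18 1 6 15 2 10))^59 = (0 15 6 18 1 5)(3 13 9 7 11 16 12 17 8 10)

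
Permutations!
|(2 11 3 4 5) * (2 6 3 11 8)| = 4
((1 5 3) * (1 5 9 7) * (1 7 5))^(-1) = (1 3 5 9)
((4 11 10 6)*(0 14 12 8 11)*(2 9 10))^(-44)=(0 9 12 6 11)(2 14 10 8 4)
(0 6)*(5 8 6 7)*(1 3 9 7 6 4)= [6, 3, 2, 9, 1, 8, 0, 5, 4, 7]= (0 6)(1 3 9 7 5 8 4)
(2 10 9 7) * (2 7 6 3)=(2 10 9 6 3)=[0, 1, 10, 2, 4, 5, 3, 7, 8, 6, 9]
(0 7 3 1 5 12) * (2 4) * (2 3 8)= (0 7 8 2 4 3 1 5 12)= [7, 5, 4, 1, 3, 12, 6, 8, 2, 9, 10, 11, 0]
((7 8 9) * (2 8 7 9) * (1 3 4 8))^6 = (9)(1 3 4 8 2)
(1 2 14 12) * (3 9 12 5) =[0, 2, 14, 9, 4, 3, 6, 7, 8, 12, 10, 11, 1, 13, 5] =(1 2 14 5 3 9 12)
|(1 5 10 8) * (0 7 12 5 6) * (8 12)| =|(0 7 8 1 6)(5 10 12)| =15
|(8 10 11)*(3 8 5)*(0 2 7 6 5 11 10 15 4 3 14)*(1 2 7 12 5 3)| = |(0 7 6 3 8 15 4 1 2 12 5 14)| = 12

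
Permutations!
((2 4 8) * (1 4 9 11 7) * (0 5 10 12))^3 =((0 5 10 12)(1 4 8 2 9 11 7))^3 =(0 12 10 5)(1 2 7 8 11 4 9)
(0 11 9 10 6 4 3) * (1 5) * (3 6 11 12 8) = [12, 5, 2, 0, 6, 1, 4, 7, 3, 10, 11, 9, 8] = (0 12 8 3)(1 5)(4 6)(9 10 11)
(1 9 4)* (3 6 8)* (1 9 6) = (1 6 8 3)(4 9) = [0, 6, 2, 1, 9, 5, 8, 7, 3, 4]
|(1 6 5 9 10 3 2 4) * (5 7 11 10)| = |(1 6 7 11 10 3 2 4)(5 9)| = 8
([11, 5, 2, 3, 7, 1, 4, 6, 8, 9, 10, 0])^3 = (0 11)(1 5)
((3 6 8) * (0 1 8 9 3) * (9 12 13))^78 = (3 13 6 9 12)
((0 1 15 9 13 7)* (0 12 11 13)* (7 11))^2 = ((0 1 15 9)(7 12)(11 13))^2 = (0 15)(1 9)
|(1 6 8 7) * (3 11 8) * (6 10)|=7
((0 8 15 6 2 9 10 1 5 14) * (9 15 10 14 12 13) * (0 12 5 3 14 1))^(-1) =(0 10 8)(1 9 13 12 14 3)(2 6 15)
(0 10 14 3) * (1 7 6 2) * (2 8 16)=[10, 7, 1, 0, 4, 5, 8, 6, 16, 9, 14, 11, 12, 13, 3, 15, 2]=(0 10 14 3)(1 7 6 8 16 2)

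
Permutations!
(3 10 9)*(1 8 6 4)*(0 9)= [9, 8, 2, 10, 1, 5, 4, 7, 6, 3, 0]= (0 9 3 10)(1 8 6 4)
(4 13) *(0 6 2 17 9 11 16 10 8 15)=(0 6 2 17 9 11 16 10 8 15)(4 13)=[6, 1, 17, 3, 13, 5, 2, 7, 15, 11, 8, 16, 12, 4, 14, 0, 10, 9]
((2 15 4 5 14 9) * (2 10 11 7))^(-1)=((2 15 4 5 14 9 10 11 7))^(-1)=(2 7 11 10 9 14 5 4 15)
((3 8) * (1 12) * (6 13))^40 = (13)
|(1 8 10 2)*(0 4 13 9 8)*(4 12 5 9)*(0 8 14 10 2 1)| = |(0 12 5 9 14 10 1 8 2)(4 13)| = 18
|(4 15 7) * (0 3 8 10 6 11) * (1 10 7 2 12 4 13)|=36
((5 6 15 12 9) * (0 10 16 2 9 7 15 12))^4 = (0 9 7 16 6)(2 12 10 5 15)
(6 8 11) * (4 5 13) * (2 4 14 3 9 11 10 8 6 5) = (2 4)(3 9 11 5 13 14)(8 10) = [0, 1, 4, 9, 2, 13, 6, 7, 10, 11, 8, 5, 12, 14, 3]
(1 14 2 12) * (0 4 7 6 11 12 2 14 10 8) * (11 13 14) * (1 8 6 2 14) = (0 4 7 2 14 11 12 8)(1 10 6 13) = [4, 10, 14, 3, 7, 5, 13, 2, 0, 9, 6, 12, 8, 1, 11]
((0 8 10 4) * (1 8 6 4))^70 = ((0 6 4)(1 8 10))^70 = (0 6 4)(1 8 10)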